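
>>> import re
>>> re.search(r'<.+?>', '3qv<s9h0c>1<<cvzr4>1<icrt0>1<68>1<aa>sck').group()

A `+?`/`*?`/`{m,n}?` starts at its minimum and grows only as far as needed for what follows to match.
The match spans [3:10] → '<s9h0c>'.

'<s9h0c>'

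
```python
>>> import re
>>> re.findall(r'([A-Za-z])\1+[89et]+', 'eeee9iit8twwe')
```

After group 1 captures some text, `\1` only succeeds where that same text appears again.
Because there's exactly one group, `findall` drops the full match and keeps group 1 from each hit.

['e', 'i', 'w']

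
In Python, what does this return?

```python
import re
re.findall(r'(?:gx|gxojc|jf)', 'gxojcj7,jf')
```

`|` is ordered: at each position the engine commits to the first alternative that works.
Walking the string: at [0:2] → 'gx'; at [8:10] → 'jf'.
With no groups in the pattern, `findall` gives back each whole match — 2 here.

['gx', 'jf']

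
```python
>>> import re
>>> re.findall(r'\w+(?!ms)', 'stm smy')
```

['stm', 'smy']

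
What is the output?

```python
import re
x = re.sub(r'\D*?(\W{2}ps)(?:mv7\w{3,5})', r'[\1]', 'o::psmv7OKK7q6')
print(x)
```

[::ps]6

Pattern: zero or more of a non-digit (lazy); then exactly 2 of a non-word character, then the literal 'ps' (captured); then the literal 'mv7', then 3 to 5 of a word character (non-capturing group).
Each match is replaced using the text its own group 1 captured.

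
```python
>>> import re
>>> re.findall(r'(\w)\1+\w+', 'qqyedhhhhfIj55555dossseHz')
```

['q']

`\1` is not a pattern — it's the concrete string captured by group 1, re-applied verbatim.
Matches: at [0:25] match 'qqyedhhhhfIj55555dossseHz', group 1 = 'q'.
With a single group, `findall` returns only what that group captured — 1 item.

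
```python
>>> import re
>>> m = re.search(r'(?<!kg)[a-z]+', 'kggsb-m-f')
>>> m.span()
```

(0, 5)

The negative lookaround is zero-width — it rules out positions where the adjacent text would match, without consuming anything.
`re.search` scans for the first position where the pattern succeeds.
The match spans [0:5] → 'kggsb'.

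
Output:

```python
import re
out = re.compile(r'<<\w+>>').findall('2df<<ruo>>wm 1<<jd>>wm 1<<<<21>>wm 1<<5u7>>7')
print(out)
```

With no groups in the pattern, `findall` gives back each whole match — 4 here.

['<<ruo>>', '<<jd>>', '<<21>>', '<<5u7>>']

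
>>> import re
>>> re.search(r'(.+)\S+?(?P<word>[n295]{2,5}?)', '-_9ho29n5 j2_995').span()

Pattern: one or more of any character (captured); then one or more of a non-whitespace character (lazy); then 2 to 5 of one of [n295] (lazy) (captured as 'word').
The match spans [0:16] → '-_9ho29n5 j2_995'.

(0, 16)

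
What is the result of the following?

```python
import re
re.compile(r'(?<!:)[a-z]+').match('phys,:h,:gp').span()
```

(0, 4)

A negative assertion filters positions out without eating any characters.
`re.match` only tries the pattern at the start of the string.
The match spans [0:4] → 'phys'.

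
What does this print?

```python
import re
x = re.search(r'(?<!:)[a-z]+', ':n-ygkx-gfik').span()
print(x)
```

(3, 7)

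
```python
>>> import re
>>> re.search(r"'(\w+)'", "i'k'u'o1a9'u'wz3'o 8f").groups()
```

('k',)

`re.search` scans for the first position where the pattern succeeds.
The match spans [1:4] → "'k'".
Captured: group 1 = 'k'.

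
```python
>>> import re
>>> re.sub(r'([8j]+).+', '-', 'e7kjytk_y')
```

This matches one or more of one of [8j] (captured); then one or more of any character.
Matches: at [3:9] → 'jytk_y'.
Each match is replaced by '-'.

'e7k-'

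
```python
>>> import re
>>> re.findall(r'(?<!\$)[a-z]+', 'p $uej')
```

['p', 'ej']

The negative lookaround is zero-width — it rules out positions where the adjacent text would match, without consuming anything.
No capturing groups, so `findall` returns the 2 full match strings.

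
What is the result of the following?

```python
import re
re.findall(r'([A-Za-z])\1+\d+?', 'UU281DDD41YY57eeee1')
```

`\1` is not a pattern — it's the concrete string captured by group 1, re-applied verbatim.
Scanning left to right: at [0:3] match 'UU2', group 1 = 'U'; at [5:9] match 'DDD4', group 1 = 'D'; at [10:13] match 'YY5', group 1 = 'Y'; at [14:19] match 'eeee1', group 1 = 'e'.
With a single group, `findall` returns only what that group captured — 4 items.

['U', 'D', 'Y', 'e']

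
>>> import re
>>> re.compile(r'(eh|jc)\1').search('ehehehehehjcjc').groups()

('eh',)

The match spans [0:4] → 'eheh'.
Captured: group 1 = 'eh'.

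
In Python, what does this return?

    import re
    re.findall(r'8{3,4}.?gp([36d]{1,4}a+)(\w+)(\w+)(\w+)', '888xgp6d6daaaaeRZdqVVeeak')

This matches 3 to 4 of the literal '8', then optionally any character, then the literal 'gp'; then 1 to 4 of one of [36d], then one or more of the literal 'a' (captured); then one or more of a word character (captured); then one or more of a word character (captured); then one or more of a word character (captured).
Walking the string: at [0:25] match '888xgp6d6daaaaeRZdqVVeeak', groups = ('6d6daaaa', 'eRZdqVVee', 'a', 'k').
4 groups means the one result is a tuple of 4 captured strings — 1 here.

[('6d6daaaa', 'eRZdqVVee', 'a', 'k')]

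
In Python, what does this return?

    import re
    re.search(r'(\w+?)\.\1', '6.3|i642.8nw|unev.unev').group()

'unev.unev'

A backreference is literal: `\1` must see the identical characters the first group matched.
The match spans [13:22] → 'unev.unev'.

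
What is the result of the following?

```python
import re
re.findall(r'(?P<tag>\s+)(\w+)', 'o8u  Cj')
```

This matches one or more of whitespace (captured as 'tag'); then one or more of a word character (captured).
Scanning left to right: at [3:7] match '  Cj', groups = ('  ', 'Cj').
`findall` packs the 2 group values into a tuple for every match.

[('  ', 'Cj')]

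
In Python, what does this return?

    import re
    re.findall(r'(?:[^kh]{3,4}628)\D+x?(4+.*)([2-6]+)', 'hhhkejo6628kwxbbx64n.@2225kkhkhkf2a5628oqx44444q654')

This matches 3 to 4 of any character except [kh], then the literal '628' (non-capturing group); then one or more of a non-digit, then optionally a literal 'x'; then one or more of the literal '4', then zero or more of any character (captured); then one or more of a character in [2-6] (captured).
Matches: at [32:51] match 'f2a5628oqx44444q654', groups = ('44444q65', '4').
Multiple groups make `findall` return tuples — one 2-tuple for the one match.

[('44444q65', '4')]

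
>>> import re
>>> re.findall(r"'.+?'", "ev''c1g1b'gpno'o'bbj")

["''c1g1b'", "'o'"]

Because the quantifier is non-greedy, it stops expanding at the earliest point where the rest of the pattern can succeed.
Walking the string: at [2:10] → "''c1g1b'"; at [14:17] → "'o'".
`findall` yields the raw match text (2 of them) because the pattern has no groups.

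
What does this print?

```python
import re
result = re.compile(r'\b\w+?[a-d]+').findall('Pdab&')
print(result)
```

['Pdab']

This matches a word boundary (`\b`, zero-width); then one or more of a word character (lazy); then one or more of a character in [a-d].
Since nothing is captured, `findall` lists the 1 matched substring directly.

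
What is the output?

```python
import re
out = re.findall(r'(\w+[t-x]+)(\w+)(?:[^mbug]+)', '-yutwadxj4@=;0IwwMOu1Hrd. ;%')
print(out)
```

[('yutwadx', 'j4')]

Pattern: one or more of a word character, then one or more of a character in [t-x] (captured); then one or more of a word character (captured); then one or more of any character except [mbug] (non-capturing group).
Walking the string: at [1:19] match 'yutwadxj4@=;0IwwMO', groups = ('yutwadx', 'j4').
`findall` packs the 2 group values into a tuple for every match.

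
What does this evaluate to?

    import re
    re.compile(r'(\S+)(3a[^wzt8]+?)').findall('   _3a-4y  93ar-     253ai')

[('_', '3a-'), ('9', '3ar'), ('25', '3ai')]

A non-greedy quantifier consumes as few characters as it can — just enough that the remainder of the pattern still matches from where it stops; whatever follows it matches normally.
Multiple groups make `findall` return tuples — one 2-tuple for each match.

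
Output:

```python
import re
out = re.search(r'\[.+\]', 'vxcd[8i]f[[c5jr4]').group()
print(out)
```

`re.search` scans for the first position where the pattern succeeds.
The match spans [4:17] → '[8i]f[[c5jr4]'.

[8i]f[[c5jr4]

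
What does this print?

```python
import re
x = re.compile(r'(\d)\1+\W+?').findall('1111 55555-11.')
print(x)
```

['1', '5', '1']

The backreference `\1` re-matches whatever the first group consumed, character for character.
With a single group, `findall` returns only what that group captured — 3 items.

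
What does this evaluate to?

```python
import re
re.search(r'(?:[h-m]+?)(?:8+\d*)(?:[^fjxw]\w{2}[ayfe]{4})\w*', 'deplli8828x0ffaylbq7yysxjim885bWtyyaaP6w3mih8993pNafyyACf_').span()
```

Pattern: one or more of a character in [h-m] (lazy) (non-capturing group); then one or more of a literal '8', then zero or more of a digit (non-capturing group); then any character except [fjxw], then exactly 2 of a word character, then exactly 4 of one of [ayfe] (non-capturing group); then zero or more of a word character.
`re.search` scans for the first position where the pattern succeeds.
The match spans [3:58] → 'lli8828x0ffaylbq7yysxjim885bWtyyaaP6w3mih8993pNafyyACf_'.

(3, 58)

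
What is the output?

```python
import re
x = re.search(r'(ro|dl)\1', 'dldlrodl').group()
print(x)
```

dldl

A backreference is literal: `\1` must see the identical characters the first group matched.
`re.search` scans for the first position where the pattern succeeds.
The match spans [0:4] → 'dldl'.
Captured: group 1 = 'dl'.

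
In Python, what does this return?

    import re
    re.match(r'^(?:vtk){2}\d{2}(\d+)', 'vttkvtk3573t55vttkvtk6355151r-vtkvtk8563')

None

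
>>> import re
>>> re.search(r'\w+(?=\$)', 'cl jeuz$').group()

The positive lookaround only admits positions where the adjacent text matches; those characters stay outside the span.
Unlike `match`, `search` isn't anchored — it looks for the pattern anywhere in the string.
The match spans [3:7] → 'jeuz'.

'jeuz'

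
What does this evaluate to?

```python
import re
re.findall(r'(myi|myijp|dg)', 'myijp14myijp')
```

Branches in `(...|...)` are attempted left-to-right; the first branch that allows the whole pattern to succeed is taken.
Matches: at [0:3] match 'myi', group 1 = 'myi'; at [7:10] match 'myi', group 1 = 'myi'.
`findall` collects group 1 from each match (2 total).

['myi', 'myi']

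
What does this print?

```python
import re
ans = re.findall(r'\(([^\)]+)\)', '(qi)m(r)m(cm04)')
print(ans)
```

['qi', 'r', 'cm04']

Scanning left to right: at [0:4] match '(qi)', group 1 = 'qi'; at [5:8] match '(r)', group 1 = 'r'; at [9:15] match '(cm04)', group 1 = 'cm04'.
Because there's exactly one group, `findall` drops the full match and keeps group 1 from each hit.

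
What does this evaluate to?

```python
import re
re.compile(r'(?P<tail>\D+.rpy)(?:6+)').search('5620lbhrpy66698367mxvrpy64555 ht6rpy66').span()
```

The match spans [4:13] → 'lbhrpy666'.

(4, 13)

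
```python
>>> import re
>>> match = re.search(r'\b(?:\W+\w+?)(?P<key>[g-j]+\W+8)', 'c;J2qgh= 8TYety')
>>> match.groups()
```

The match spans [1:10] → ';J2qgh= 8'.
Captured: group 1 = 'gh= 8'.

('gh= 8',)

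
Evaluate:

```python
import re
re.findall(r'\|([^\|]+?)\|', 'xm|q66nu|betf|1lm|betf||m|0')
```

Because there's exactly one group, `findall` drops the full match and keeps group 1 from each hit.

['q66nu', '1lm', 'm']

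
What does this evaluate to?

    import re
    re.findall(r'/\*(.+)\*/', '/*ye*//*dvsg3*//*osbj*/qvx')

['ye*//*dvsg3*//*osbj']

Matches: at [0:23] match '/*ye*//*dvsg3*//*osbj*/', group 1 = 'ye*//*dvsg3*//*osbj'.
`findall` collects group 1 from the one match (1 total).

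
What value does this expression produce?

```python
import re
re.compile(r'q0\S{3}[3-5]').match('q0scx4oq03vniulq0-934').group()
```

`match` is anchored at position 0; if the pattern doesn't fit there, it returns None.
The match spans [0:6] → 'q0scx4'.

'q0scx4'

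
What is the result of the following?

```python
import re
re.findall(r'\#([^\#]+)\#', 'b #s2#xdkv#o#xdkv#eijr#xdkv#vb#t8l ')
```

`findall` collects group 1 from each match (4 total).

['s2', 'o', 'eijr', 'vb']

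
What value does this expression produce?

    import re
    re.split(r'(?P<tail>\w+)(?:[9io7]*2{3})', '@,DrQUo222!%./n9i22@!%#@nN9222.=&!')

Pattern: one or more of a word character (captured as 'tail'); then zero or more of one of [9io7], then exactly 3 of a literal '2' (non-capturing group).
Matches to split on: at [2:10] → 'DrQUo222'; at [24:30] → 'nN9222'.
With a capturing group present, the delimiter's captured portion is kept in the result list.

['@,', 'DrQUo', '!%./n9i22@!%#@', 'nN9', '.=&!']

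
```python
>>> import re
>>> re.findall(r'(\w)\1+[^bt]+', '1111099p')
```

['1']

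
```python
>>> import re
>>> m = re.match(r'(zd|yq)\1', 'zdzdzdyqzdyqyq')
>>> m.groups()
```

The match spans [0:4] → 'zdzd'.
Captured: group 1 = 'zd'.

('zd',)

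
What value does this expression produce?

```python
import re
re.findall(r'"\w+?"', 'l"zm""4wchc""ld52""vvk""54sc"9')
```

['"zm"', '"4wchc"', '"ld52"', '"vvk"', '"54sc"']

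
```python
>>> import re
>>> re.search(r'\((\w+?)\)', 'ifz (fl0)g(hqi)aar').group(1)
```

`re.search` tries every starting position until one works.
The match spans [4:9] → '(fl0)'.
Captured: group 1 = 'fl0'.

'fl0'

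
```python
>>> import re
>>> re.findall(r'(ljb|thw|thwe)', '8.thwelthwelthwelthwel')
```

['thw', 'thw', 'thw', 'thw']

The regex engine tests alternatives in the order written; an earlier branch that matches wins even if a later one would match more.
Matches: at [2:5] match 'thw', group 1 = 'thw'; at [7:10] match 'thw', group 1 = 'thw'; at [12:15] match 'thw', group 1 = 'thw'; at [17:20] match 'thw', group 1 = 'thw'.
`findall` collects group 1 from each match (4 total).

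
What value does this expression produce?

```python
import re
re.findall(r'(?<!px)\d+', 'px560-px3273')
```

['60', '273']

The negative lookahead/lookbehind blocks any match where the forbidden context is present.
Scanning left to right: at [3:5] → '60'; at [9:12] → '273'.
`findall` yields the raw match text (2 of them) because the pattern has no groups.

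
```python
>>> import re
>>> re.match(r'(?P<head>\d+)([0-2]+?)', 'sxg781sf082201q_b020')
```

None

This matches one or more of a digit (captured as 'head'); then one or more of a character in [0-2] (lazy) (captured).
`re.match` won't scan ahead — the pattern has to work from the very first character.
Here position 0 doesn't satisfy it, so the call returns None.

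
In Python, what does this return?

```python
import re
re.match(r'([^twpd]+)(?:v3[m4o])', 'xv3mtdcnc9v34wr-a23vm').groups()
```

Pattern: one or more of any character except [twpd] (captured); then the literal 'v3', then one of [m4o] (non-capturing group).
`re.match` only tries the pattern at the start of the string.
The match spans [0:4] → 'xv3m'.
Captured: group 1 = 'x'.

('x',)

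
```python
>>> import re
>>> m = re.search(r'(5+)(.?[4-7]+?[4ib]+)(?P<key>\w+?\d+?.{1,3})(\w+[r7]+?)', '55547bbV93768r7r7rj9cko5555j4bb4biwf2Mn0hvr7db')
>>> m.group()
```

This matches one or more of a literal '5' (captured); then optionally any character, then one or more of a character in [4-7] (lazy), then one or more of one of [4ib] (captured); then one or more of a word character (lazy), then one or more of a digit (lazy), then 1 to 3 of any character (captured as 'key'); then one or more of a word character, then one or more of one of [r7] (lazy) (captured).
`search` walks the string left to right and returns the first match it finds.
The match spans [0:44] → '55547bbV93768r7r7rj9cko5555j4bb4biwf2Mn0hvr7'.
Captured: group 1 = '555', group 2 = '47bb', group 3 = 'V9376', group 4 = '8r7r7rj9cko5555j4bb4biwf2Mn0hvr7'.

'55547bbV93768r7r7rj9cko5555j4bb4biwf2Mn0hvr7'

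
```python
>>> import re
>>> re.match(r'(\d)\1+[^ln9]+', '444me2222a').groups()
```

`\1` is not a pattern — it's the concrete string captured by group 1, re-applied verbatim.
`re.match` only tries the pattern at the start of the string.
The match spans [0:10] → '444me2222a'.
Captured: group 1 = '4'.

('4',)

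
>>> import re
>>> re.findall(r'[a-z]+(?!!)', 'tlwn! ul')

['tlw', 'ul']

The negative lookahead/lookbehind blocks any match where the forbidden context is present.
Matches: at [0:3] → 'tlw'; at [6:8] → 'ul'.
Since nothing is captured, `findall` lists the 2 matched substrings directly.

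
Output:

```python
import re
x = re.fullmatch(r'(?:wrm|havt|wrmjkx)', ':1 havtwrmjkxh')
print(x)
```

`re.fullmatch` requires the pattern to consume the entire string.
Here the string isn't matched end-to-end, so the call returns None.

None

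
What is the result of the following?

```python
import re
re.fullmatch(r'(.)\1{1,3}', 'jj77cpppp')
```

`\1` has to match the exact text group 1 already captured.
For `fullmatch`, every character of the input must be accounted for by the pattern.
Here the string isn't matched end-to-end, so the call returns None.

None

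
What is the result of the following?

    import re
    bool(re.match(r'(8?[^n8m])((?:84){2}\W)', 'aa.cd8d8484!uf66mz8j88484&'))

False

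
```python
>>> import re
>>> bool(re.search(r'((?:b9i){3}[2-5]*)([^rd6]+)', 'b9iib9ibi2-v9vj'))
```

This matches the literal 'b9i' repeated 3 times, then zero or more of a character in [2-5] (captured); then one or more of any character except [rd6] (captured).
Here no position works, so the call returns None, and `bool(None)` is False.

False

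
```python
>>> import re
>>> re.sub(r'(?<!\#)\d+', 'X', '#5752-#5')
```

A negative assertion filters positions out without eating any characters.
`sub` substitutes 'X' at each match site.

'#5X-#5'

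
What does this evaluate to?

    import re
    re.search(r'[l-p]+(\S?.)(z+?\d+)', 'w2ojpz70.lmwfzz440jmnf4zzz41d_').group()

'ojpz70'

The match spans [2:8] → 'ojpz70'.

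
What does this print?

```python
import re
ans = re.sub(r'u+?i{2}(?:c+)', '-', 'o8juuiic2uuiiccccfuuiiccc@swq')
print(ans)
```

The pattern matches one or more of a literal 'u' (lazy), then exactly 2 of the literal 'i'; then one or more of a literal 'c' (non-capturing group).
Matches: at [3:8] → 'uuiic'; at [9:17] → 'uuiicccc'; at [18:25] → 'uuiiccc'.
Every occurrence is swapped for '-'.

o8j-2-f-@swq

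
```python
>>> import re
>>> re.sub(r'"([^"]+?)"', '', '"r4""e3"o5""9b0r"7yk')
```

Every occurrence is swapped for ''.

'o5"7yk'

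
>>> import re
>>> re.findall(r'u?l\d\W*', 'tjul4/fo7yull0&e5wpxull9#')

The pattern matches optionally a literal 'u', then the literal 'l'; then a digit, then zero or more of a non-word character.
Walking the string: at [2:6] → 'ul4/'; at [12:15] → 'l0&'; at [22:25] → 'l9#'.
With no groups in the pattern, `findall` gives back each whole match — 3 here.

['ul4/', 'l0&', 'l9#']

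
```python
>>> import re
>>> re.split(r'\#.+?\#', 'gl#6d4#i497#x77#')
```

['gl', 'i497', '']

A non-greedy quantifier consumes as few characters as it can — just enough that the remainder of the pattern still matches from where it stops; whatever follows it matches normally.
Matches to split on: at [2:7] → '#6d4#'; at [11:16] → '#x77#'.
`split` removes every match and returns the 3 fragments in between.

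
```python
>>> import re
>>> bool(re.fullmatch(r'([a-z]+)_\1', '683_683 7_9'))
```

False

After group 1 captures some text, `\1` only succeeds where that same text appears again.
`re.fullmatch` is like wrapping the pattern in `^…$` (in single-line mode).
Here the string isn't matched end-to-end, so the call returns None, and `bool(None)` is False.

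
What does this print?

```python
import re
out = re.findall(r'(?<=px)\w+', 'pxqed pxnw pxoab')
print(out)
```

['qed', 'nw', 'oab']

The positive lookaround only admits positions where the adjacent text matches; those characters stay outside the span.
Scanning left to right: at [2:5] → 'qed'; at [8:10] → 'nw'; at [13:16] → 'oab'.
Since nothing is captured, `findall` lists the 3 matched substrings directly.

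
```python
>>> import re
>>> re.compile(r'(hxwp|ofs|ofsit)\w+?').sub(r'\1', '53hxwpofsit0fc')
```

'53hxwpfsit0fc'

Each match is replaced using the text its own group 1 captured.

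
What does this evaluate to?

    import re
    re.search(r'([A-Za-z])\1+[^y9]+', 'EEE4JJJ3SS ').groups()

('E',)

After group 1 captures some text, `\1` only succeeds where that same text appears again.
`re.search` tries every starting position until one works.
The match spans [0:11] → 'EEE4JJJ3SS '.
Captured: group 1 = 'E'.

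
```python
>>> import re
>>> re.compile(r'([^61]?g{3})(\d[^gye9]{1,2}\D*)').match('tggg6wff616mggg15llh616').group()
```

`re.match` only tries the pattern at the start of the string.
The match spans [0:8] → 'tggg6wff'.

'tggg6wff'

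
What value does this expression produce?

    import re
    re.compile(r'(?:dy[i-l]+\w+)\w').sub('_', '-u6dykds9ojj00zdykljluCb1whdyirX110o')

This matches the literal 'dy', then one or more of a character in [i-l], then one or more of a word character (non-capturing group); then a word character.
Matches: at [3:36] → 'dykds9ojj00zdykljluCb1whdyirX110o'.
`sub` substitutes '_' at each match site.

'-u6_'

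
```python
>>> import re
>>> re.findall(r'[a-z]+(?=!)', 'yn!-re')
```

['yn']

Lookahead/lookbehind check context without consuming it, so the matched span excludes the asserted characters.
Matches: at [0:2] → 'yn'.
`findall` yields the raw match text (1 of them) because the pattern has no groups.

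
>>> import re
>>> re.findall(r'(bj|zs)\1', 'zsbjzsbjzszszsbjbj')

['zs', 'bj']

A backreference is literal: `\1` must see the identical characters the first group matched.
Walking the string: at [8:12] match 'zszs', group 1 = 'zs'; at [14:18] match 'bjbj', group 1 = 'bj'.
One capturing group, so `findall` returns just the captured substring from each match — 2 in all.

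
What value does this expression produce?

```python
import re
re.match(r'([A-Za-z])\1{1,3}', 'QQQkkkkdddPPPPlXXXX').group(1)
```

'Q'

`\1` is not a pattern — it's the concrete string captured by group 1, re-applied verbatim.
`match` is anchored at position 0; if the pattern doesn't fit there, it returns None.
The match spans [0:3] → 'QQQ'.
Captured: group 1 = 'Q'.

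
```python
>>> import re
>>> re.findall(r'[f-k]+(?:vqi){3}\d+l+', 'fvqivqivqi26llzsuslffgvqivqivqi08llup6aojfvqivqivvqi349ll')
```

['fvqivqivqi26ll', 'ffgvqivqivqi08ll']

Pattern: one or more of a character in [f-k], then the literal 'vqi' repeated 3 times, then one or more of a digit; then one or more of a literal 'l'.
Since nothing is captured, `findall` lists the 2 matched substrings directly.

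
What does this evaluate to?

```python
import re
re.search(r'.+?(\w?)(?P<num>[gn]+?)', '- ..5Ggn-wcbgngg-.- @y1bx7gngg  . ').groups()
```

The match spans [0:7] → '- ..5Gg'.
Captured: group 1 = 'G', group 2 = 'g'.

('G', 'g')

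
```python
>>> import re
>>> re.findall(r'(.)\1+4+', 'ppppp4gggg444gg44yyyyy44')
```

`\1` has to match the exact text group 1 already captured.
With a single group, `findall` returns only what that group captured — 4 items.

['p', 'g', 'g', 'y']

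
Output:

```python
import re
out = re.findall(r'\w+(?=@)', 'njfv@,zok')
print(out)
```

['njfv']

The `(?=…)`/`(?<=…)` assertion just peeks at neighbouring text; it doesn't advance the match position.
Scanning left to right: at [0:4] → 'njfv'.
No capturing groups, so `findall` returns the 1 full match string.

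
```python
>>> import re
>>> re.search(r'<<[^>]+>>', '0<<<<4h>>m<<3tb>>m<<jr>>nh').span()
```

`re.search` scans for the first position where the pattern succeeds.
The match spans [1:9] → '<<<<4h>>'.

(1, 9)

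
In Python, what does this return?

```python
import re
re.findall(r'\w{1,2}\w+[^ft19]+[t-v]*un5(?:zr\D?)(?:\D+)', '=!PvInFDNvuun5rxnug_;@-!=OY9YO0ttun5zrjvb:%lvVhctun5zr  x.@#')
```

['OY9YO0ttun5zrjvb:%lvVhctun5zr  x.@#']

The pattern matches 1 to 2 of a word character, then one or more of a word character; then one or more of any character except [ft19], then zero or more of a character in [t-v], then the literal 'un5'; then the literal 'zr', then optionally a non-digit (non-capturing group); then one or more of a non-digit (non-capturing group).
Matches: at [25:60] → 'OY9YO0ttun5zrjvb:%lvVhctun5zr  x.@#'.
With no groups in the pattern, `findall` gives back each whole match — 1 here.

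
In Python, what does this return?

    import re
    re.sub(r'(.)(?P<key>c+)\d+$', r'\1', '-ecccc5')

The pattern matches any character (captured); then one or more of a literal 'c' (captured as 'key'); then one or more of a digit; then anchored at the end.
Each match is replaced using the text its own group 1 captured.

'-e'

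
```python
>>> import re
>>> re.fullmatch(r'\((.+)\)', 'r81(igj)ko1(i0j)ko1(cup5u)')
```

`fullmatch` succeeds only if the pattern covers the string from start to end.
Here the string isn't matched end-to-end, so the call returns None.

None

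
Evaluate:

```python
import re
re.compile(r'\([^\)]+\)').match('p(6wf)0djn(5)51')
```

`re.match` won't scan ahead — the pattern has to work from the very first character.
Here position 0 doesn't satisfy it, so the call returns None.

None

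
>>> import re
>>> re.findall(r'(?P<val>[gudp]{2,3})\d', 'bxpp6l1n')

['pp']

This matches 2 to 3 of one of [gudp] (captured as 'val'); then a digit.
Walking the string: at [2:5] match 'pp6', group 1 = 'pp'.
`findall` collects group 1 from the one match (1 total).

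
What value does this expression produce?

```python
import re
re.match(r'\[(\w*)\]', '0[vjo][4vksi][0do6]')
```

None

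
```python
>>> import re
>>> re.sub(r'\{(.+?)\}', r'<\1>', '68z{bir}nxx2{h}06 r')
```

'68z<bir>nxx2<h>06 r'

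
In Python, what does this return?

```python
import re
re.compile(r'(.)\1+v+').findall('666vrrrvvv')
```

['6', 'r']

`\1` is not a pattern — it's the concrete string captured by group 1, re-applied verbatim.
`findall` collects group 1 from each match (2 total).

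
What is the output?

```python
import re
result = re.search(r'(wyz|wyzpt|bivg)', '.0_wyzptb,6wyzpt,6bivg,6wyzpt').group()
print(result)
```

wyz

Alternation tries branches left to right and keeps the first one that lets the overall match succeed at that position.
`re.search` scans for the first position where the pattern succeeds.
The match spans [3:6] → 'wyz'.
Captured: group 1 = 'wyz'.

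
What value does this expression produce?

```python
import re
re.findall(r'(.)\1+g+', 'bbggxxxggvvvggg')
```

['b', 'x', 'v']

The backreference `\1` re-matches whatever the first group consumed, character for character.
With a single group, `findall` returns only what that group captured — 3 items.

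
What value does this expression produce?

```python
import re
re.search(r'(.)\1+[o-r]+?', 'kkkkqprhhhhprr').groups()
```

('k',)

After group 1 captures some text, `\1` only succeeds where that same text appears again.
Unlike `match`, `search` isn't anchored — it looks for the pattern anywhere in the string.
The match spans [0:5] → 'kkkkq'.
Captured: group 1 = 'k'.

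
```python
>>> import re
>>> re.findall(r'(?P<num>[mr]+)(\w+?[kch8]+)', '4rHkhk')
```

This matches one or more of one of [mr] (captured as 'num'); then one or more of a word character (lazy), then one or more of one of [kch8] (captured).
Walking the string: at [1:6] match 'rHkhk', groups = ('r', 'Hkhk').
`findall` packs the 2 group values into a tuple for every match.

[('r', 'Hkhk')]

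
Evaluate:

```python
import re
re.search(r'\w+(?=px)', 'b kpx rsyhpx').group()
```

'k'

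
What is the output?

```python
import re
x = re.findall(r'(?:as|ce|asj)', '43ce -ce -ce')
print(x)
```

['ce', 'ce', 'ce']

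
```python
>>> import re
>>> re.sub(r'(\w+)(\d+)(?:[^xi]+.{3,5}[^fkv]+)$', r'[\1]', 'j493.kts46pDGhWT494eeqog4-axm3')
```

'[j49]'

This matches one or more of a word character (captured); then one or more of a digit (captured); then one or more of any character except [xi], then 3 to 5 of any character, then one or more of any character except [fkv] (non-capturing group); then anchored at the end.
Matches: at [0:30] → 'j493.kts46pDGhWT494eeqog4-axm3'.
The replacement refers to a captured group, so each match is rewritten using its own captured text.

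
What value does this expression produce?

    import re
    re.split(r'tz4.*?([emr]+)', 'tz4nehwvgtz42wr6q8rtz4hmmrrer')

['', 'e', 'hwvg', 'r', '6q8r', 'mmrrer', '']

A `+?`/`*?`/`{m,n}?` starts at its minimum and grows only as far as needed for what follows to match.
Because the pattern has a capturing group, `split` also inserts each captured text between the pieces.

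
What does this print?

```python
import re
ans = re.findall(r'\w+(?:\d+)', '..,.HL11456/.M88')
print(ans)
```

The pattern matches one or more of a word character; then one or more of a digit (non-capturing group).
With no groups in the pattern, `findall` gives back each whole match — 2 here.

['HL11456', 'M88']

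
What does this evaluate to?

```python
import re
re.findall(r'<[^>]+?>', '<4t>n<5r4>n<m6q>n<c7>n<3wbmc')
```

['<4t>', '<5r4>', '<m6q>', '<c7>']

Matches: at [0:4] → '<4t>'; at [5:10] → '<5r4>'; at [11:16] → '<m6q>'; at [17:21] → '<c7>'.
Since nothing is captured, `findall` lists the 4 matched substrings directly.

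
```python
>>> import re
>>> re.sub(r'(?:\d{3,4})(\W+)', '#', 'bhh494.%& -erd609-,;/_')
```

This matches 3 to 4 of a digit (non-capturing group); then one or more of a non-word character (captured).
Matches: at [3:11] → '494.%& -'; at [14:21] → '609-,;/'.
`sub` substitutes '#' at each match site.

'bhh#erd#_'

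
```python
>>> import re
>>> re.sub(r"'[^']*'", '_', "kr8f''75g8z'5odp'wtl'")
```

"kr8f_75g8z_wtl'"

Every occurrence is swapped for '_'.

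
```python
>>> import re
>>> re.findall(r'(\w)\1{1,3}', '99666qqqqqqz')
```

The backreference `\1` re-matches whatever the first group consumed, character for character.
`findall` collects group 1 from each match (4 total).

['9', '6', 'q', 'q']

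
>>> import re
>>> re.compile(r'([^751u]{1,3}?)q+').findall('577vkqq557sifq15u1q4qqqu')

['vk', 'sif', 'q4']

With a single group, `findall` returns only what that group captured — 3 items.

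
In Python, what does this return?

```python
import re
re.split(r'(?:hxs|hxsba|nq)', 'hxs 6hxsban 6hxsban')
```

['', ' 6', 'ban 6', 'ban']

Alternation tries branches left to right and keeps the first one that lets the overall match succeed at that position.
Matches to split on: at [0:3] → 'hxs'; at [5:8] → 'hxs'; at [13:16] → 'hxs'.
`split` removes every match and returns the 4 fragments in between.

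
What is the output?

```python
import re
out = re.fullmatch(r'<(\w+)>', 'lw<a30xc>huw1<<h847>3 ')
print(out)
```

`re.fullmatch` requires the pattern to consume the entire string.
Here there's no way to consume every character, so the call returns None.

None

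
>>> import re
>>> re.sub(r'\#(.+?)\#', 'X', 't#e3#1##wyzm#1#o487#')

'tX1X1X'

With the lazy modifier that quantifier settles for the fewest repetitions that let the rest of the pattern succeed (the atoms after it are unaffected and can still be greedy).
Matches: at [1:5] → '#e3#'; at [6:13] → '##wyzm#'; at [14:20] → '#o487#'.
Each match is replaced by 'X'.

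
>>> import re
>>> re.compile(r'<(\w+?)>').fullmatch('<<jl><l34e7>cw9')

For `fullmatch`, every character of the input must be accounted for by the pattern.
Here the pattern can't cover the whole string, so the call returns None.

None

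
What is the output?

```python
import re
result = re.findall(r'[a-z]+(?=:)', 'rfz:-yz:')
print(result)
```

['rfz', 'yz']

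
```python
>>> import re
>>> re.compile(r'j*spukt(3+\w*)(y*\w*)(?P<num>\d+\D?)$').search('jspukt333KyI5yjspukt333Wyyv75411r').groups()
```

The match spans [0:33] → 'jspukt333KyI5yjspukt333Wyyv75411r'.
Captured: group 1 = '333KyI5yjspukt333Wyyv7541', group 2 = '', group 3 = '1r'.

('333KyI5yjspukt333Wyyv7541', '', '1r')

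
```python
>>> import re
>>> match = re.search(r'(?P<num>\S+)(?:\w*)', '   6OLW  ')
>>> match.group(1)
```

The match spans [3:7] → '6OLW'.
Captured: group 1 = '6OLW'.

'6OLW'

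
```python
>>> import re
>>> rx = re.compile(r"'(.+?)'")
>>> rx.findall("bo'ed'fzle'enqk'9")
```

Lazy quantifiers expand one character at a time until the remainder of the pattern can match.
One capturing group, so `findall` returns just the captured substring from each match — 2 in all.

['ed', 'enqk']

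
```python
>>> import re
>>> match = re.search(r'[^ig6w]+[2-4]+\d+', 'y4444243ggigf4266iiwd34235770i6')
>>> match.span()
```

Pattern: one or more of any character except [ig6w]; then one or more of a character in [2-4]; then one or more of a digit.
The match spans [0:8] → 'y4444243'.

(0, 8)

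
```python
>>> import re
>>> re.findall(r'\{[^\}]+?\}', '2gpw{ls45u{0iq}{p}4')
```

['{ls45u{0iq}', '{p}']

`findall` yields the raw match text (2 of them) because the pattern has no groups.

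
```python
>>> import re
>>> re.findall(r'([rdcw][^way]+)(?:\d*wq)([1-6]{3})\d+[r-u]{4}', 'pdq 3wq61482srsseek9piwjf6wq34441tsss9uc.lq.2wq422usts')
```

[('dq 3', '614'), ('wjf6', '344')]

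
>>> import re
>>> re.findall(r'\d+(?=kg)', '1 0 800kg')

Because the assertion is zero-width, the text it checks is not consumed and won't appear in the result.
Matches: at [4:7] → '800'.
`findall` yields the raw match text (1 of them) because the pattern has no groups.

['800']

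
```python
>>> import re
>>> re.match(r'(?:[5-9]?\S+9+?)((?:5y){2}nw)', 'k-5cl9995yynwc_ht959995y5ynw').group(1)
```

'5y5ynw'

Pattern: optionally a character in [5-9], then one or more of a non-whitespace character, then one or more of the literal '9' (lazy) (non-capturing group); then the literal '5y' repeated 2 times, then the literal 'nw' (captured).
`match` is anchored at position 0; if the pattern doesn't fit there, it returns None.
The match spans [0:28] → 'k-5cl9995yynwc_ht959995y5ynw'.
Captured: group 1 = '5y5ynw'.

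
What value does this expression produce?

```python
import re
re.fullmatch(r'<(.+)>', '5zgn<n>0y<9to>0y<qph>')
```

`re.fullmatch` is like wrapping the pattern in `^…$` (in single-line mode).
Here the pattern can't cover the whole string, so the call returns None.

None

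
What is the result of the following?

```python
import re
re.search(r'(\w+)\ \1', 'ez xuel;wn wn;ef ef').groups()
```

('wn',)

The backreference `\1` re-matches whatever the first group consumed, character for character.
Unlike `match`, `search` isn't anchored — it looks for the pattern anywhere in the string.
The match spans [8:13] → 'wn wn'.
Captured: group 1 = 'wn'.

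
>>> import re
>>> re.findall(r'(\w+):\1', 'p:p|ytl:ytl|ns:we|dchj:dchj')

['p', 'ytl', 'dchj']

The backreference `\1` re-matches whatever the first group consumed, character for character.
With a single group, `findall` returns only what that group captured — 3 items.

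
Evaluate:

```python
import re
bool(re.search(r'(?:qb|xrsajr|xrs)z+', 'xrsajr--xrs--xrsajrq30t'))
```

Here nothing in the string fits, so the call returns None, and `bool(None)` is False.

False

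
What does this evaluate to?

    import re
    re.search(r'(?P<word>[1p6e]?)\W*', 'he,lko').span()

(0, 0)

The match spans [0:0] → ''.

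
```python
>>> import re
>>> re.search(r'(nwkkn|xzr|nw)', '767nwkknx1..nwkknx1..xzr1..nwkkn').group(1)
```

'nwkkn'

Branches in `(...|...)` are attempted left-to-right; the first branch that allows the whole pattern to succeed is taken.
`re.search` scans for the first position where the pattern succeeds.
The match spans [3:8] → 'nwkkn'.
Captured: group 1 = 'nwkkn'.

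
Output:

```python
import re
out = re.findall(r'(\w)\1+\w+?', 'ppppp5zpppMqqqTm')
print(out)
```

['p', 'p', 'q']

`\1` has to match the exact text group 1 already captured.
Because there's exactly one group, `findall` drops the full match and keeps group 1 from each hit.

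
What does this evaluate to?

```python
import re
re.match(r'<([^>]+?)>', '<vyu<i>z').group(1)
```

The match spans [0:7] → '<vyu<i>'.
Captured: group 1 = 'vyu<i'.

'vyu<i'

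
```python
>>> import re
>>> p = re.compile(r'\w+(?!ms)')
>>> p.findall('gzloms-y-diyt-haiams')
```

['gzloms', 'y', 'diyt', 'haiams']

`(?!…)`/`(?<!…)` only lets a position through if the neighbouring text does NOT match; no characters are consumed.
No capturing groups, so `findall` returns the 4 full match strings.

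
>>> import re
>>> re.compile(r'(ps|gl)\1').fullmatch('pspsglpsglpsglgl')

`re.fullmatch` requires the pattern to consume the entire string.
Here the string isn't matched end-to-end, so the call returns None.

None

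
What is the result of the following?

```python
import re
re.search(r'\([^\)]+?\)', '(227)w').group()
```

'(227)'

Unlike `match`, `search` isn't anchored — it looks for the pattern anywhere in the string.
The match spans [0:5] → '(227)'.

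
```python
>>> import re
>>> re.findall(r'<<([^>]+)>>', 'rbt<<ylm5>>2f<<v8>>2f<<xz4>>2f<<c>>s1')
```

Matches: at [3:11] match '<<ylm5>>', group 1 = 'ylm5'; at [13:19] match '<<v8>>', group 1 = 'v8'; at [21:28] match '<<xz4>>', group 1 = 'xz4'; at [30:35] match '<<c>>', group 1 = 'c'.
Because there's exactly one group, `findall` drops the full match and keeps group 1 from each hit.

['ylm5', 'v8', 'xz4', 'c']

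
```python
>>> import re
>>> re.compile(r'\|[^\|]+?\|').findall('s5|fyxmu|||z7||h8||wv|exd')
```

['|fyxmu|', '|z7|', '|h8|', '|wv|']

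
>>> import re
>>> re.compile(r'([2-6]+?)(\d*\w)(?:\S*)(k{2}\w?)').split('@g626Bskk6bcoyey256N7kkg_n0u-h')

The pattern matches one or more of a character in [2-6] (lazy) (captured); then zero or more of a digit, then a word character (captured); then zero or more of a non-whitespace character (non-capturing group); then exactly 2 of a literal 'k', then optionally a word character (captured).
A non-greedy quantifier consumes as few characters as it can — just enough that the remainder of the pattern still matches from where it stops; whatever follows it matches normally.
Matches to split on: at [2:24] → '626Bskk6bcoyey256N7kkg'.
`re.split` interleaves the captured-group text with the surrounding fragments.

['@g', '6', '26B', 'kkg', '_n0u-h']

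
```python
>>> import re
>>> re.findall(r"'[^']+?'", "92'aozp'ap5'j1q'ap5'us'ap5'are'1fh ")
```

["'aozp'", "'j1q'", "'us'", "'are'"]

With no groups in the pattern, `findall` gives back each whole match — 4 here.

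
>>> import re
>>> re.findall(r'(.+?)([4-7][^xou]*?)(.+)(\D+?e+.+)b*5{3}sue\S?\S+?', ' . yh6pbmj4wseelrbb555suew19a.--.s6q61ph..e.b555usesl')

[(' . yh', '6', 'pbmj4ws', 'eelrbb')]

This matches one or more of any character (lazy) (captured); then a character in [4-7], then zero or more of any character except [xou] (lazy) (captured); then one or more of any character (captured); then one or more of a non-digit (lazy), then one or more of the literal 'e', then one or more of any character (captured); then zero or more of the literal 'b', then exactly 3 of a literal '5'; then the literal 'sue', then optionally a non-whitespace character, then one or more of a non-whitespace character (lazy).
Lazy quantifiers expand one character at a time until the remainder of the pattern can match.
Matches: at [0:27] match ' . yh6pbmj4wseelrbb555suew1', groups = (' . yh', '6', 'pbmj4ws', 'eelrbb').
Multiple groups make `findall` return tuples — one 4-tuple for the one match.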